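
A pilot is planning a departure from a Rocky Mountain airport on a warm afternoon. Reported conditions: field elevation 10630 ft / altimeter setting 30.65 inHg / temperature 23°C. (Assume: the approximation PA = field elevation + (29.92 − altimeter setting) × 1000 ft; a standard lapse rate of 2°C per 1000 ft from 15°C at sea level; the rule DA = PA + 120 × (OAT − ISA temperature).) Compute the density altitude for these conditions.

Pressure altitude = 10630 + (29.92 − 30.65) × 1000 = 10630 + (-730) = 9900 ft.
ISA temperature at 9900 ft = 15 − 2 × (9900/1000) = -4.8°C.
ISA deviation = 23 − (-4.8) = +27.8°C.
Density altitude = 9900 + 120 × (27.8) = 13236 ft.

13236 ft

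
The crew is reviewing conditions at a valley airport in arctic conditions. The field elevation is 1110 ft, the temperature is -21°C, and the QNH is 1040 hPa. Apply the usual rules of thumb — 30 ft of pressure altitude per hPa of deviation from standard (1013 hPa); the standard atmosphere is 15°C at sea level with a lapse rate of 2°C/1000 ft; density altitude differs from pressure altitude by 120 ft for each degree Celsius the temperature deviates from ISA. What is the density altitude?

-3948 ft

Pressure altitude = 1110 + (1013 − 1040) × 30 = 1110 + (-810) = 300 ft.
ISA temperature at 300 ft = 15 − 2 × (300/1000) = 14.4°C.
ISA deviation = -21 − 14.4 = -35.4°C.
Density altitude = 300 + 120 × (-35.4) = -3948 ft.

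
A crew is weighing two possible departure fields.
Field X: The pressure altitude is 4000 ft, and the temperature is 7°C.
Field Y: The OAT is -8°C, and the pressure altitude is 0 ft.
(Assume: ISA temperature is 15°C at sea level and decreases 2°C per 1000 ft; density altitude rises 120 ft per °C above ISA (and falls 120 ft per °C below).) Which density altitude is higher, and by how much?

Field X by 6760 ft

Field X: ISA temp = 7°C, deviation 0°C, DA = 4000 + 120 × 0 = 4000 ft.
Field Y: ISA temp = 15°C, deviation -23°C, DA = 0 + 120 × (-23) = -2760 ft.
Field X is higher by 4000 − (-2760) = 6760 ft.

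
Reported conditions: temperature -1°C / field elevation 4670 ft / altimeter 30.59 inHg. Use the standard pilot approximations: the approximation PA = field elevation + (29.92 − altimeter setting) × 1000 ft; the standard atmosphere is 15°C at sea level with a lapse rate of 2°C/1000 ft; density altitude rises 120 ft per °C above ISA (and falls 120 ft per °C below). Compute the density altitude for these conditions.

Pressure altitude = 4670 + (29.92 − 30.59) × 1000 = 4670 + (-670) = 4000 ft.
ISA temperature at 4000 ft = 15 − 2 × (4000/1000) = 7°C.
ISA deviation = -1 − 7 = -8°C.
Density altitude = 4000 + 120 × (-8) = 3040 ft.

3040 ft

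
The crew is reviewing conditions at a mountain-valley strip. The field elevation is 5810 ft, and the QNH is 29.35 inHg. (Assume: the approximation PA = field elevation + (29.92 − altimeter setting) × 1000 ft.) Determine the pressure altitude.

6380 ft

Pressure correction = (29.92 − 29.35) × 1000 = +570 ft.
Pressure altitude = 5810 + (+570) = 6380 ft.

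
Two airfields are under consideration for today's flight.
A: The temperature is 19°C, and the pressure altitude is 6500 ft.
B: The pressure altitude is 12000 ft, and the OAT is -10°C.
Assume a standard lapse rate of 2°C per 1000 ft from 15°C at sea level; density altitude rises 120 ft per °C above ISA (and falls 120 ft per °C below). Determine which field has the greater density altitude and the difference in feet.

B by 3340 ft

A: ISA temp = 2°C, deviation +17°C, DA = 6500 + 120 × 17 = 8540 ft.
B: ISA temp = -9°C, deviation -1°C, DA = 12000 + 120 × (-1) = 11880 ft.
B is higher by 11880 − 8540 = 3340 ft.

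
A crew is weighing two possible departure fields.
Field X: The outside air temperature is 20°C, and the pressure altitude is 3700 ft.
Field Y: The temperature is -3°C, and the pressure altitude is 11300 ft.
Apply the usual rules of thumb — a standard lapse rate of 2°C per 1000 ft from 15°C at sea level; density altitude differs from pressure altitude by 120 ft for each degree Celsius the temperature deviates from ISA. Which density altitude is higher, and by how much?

Field X: ISA temp = 7.6°C, deviation +12.4°C, DA = 3700 + 120 × 12.4 = 5188 ft.
Field Y: ISA temp = -7.6°C, deviation +4.6°C, DA = 11300 + 120 × 4.6 = 11852 ft.
Field Y is higher by 11852 − 5188 = 6664 ft.

Field Y by 6664 ft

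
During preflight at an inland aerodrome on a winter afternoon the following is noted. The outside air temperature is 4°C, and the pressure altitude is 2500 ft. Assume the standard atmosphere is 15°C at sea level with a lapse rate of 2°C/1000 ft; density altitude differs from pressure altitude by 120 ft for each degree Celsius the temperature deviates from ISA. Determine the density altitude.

1780 ft

ISA temperature at 2500 ft = 15 − 2 × (2500/1000) = 10°C.
ISA deviation = 4 − 10 = -6°C.
Density altitude = 2500 + 120 × (-6) = 2500 + (-720) = 1780 ft.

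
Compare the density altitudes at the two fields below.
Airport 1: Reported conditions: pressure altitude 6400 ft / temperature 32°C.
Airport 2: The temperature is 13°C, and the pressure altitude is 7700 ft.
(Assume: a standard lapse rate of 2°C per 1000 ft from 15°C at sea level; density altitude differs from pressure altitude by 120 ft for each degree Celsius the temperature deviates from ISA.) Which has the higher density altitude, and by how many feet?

Airport 1 by 668 ft

Airport 1: ISA temp = 2.2°C, deviation +29.8°C, DA = 6400 + 120 × 29.8 = 9976 ft.
Airport 2: ISA temp = -0.4°C, deviation +13.4°C, DA = 7700 + 120 × 13.4 = 9308 ft.
Airport 1 is higher by 9976 − 9308 = 668 ft.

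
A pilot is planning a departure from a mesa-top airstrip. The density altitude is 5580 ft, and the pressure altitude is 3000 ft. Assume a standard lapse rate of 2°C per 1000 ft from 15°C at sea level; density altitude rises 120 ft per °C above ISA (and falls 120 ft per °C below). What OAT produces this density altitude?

30.5°C

Density altitude − pressure altitude = 5580 − 3000 = +2580 ft.
At 120 ft/°C that is an ISA deviation of 2580/120 = +21.5°C.
ISA temperature at 3000 ft = 15 − 2 × (3000/1000) = 9°C.
OAT = ISA + deviation = 9 + (+21.5) = 30.5°C.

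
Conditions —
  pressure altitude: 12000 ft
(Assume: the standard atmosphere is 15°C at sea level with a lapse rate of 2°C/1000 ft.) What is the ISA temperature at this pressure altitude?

ISA temperature = 15 − 2 × (12000/1000) = 15 − 24 = -9°C.

-9°C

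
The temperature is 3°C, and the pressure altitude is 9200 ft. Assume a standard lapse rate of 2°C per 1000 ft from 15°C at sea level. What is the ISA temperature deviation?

ISA+6.4°C

ISA temperature at 9200 ft = 15 − 2 × (9200/1000) = -3.4°C.
Deviation = OAT − ISA = 3 − (-3.4) = +6.4°C.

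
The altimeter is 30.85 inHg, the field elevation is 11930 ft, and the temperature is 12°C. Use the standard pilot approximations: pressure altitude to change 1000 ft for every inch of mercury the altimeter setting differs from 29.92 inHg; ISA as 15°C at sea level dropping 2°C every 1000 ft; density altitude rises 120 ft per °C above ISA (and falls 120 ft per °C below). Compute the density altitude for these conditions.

Pressure altitude = 11930 + (29.92 − 30.85) × 1000 = 11930 + (-930) = 11000 ft.
ISA temperature at 11000 ft = 15 − 2 × (11000/1000) = -7°C.
ISA deviation = 12 − (-7) = +19°C.
Density altitude = 11000 + 120 × (19) = 13280 ft.

13280 ft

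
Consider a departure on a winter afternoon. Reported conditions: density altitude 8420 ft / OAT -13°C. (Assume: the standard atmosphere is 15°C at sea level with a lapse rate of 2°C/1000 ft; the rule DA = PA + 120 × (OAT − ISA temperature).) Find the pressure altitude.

9500 ft

DA = PA + 120 × (OAT − (15 − 2·PA/1000)) = PA + 120·OAT − 1800 + 0.24·PA = 1.24·PA + 120·OAT − 1800.
So 1.24·PA = 8420 − 120 × (-13) + 1800 = 11780.
PA = 11780 / 1.24 = 9500 ft.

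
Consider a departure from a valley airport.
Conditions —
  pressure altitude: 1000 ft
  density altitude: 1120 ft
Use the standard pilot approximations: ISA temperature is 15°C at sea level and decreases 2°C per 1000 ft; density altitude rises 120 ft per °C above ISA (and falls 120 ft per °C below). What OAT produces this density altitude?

Density altitude − pressure altitude = 1120 − 1000 = +120 ft.
At 120 ft/°C that is an ISA deviation of 120/120 = +1°C.
ISA temperature at 1000 ft = 15 − 2 × (1000/1000) = 13°C.
OAT = ISA + deviation = 13 + (+1) = 14°C.

14°C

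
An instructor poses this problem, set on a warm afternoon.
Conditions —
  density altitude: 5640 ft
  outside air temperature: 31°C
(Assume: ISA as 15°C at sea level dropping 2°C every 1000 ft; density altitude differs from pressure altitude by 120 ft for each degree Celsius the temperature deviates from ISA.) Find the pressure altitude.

3000 ft

DA = PA + 120 × (OAT − (15 − 2·PA/1000)) = PA + 120·OAT − 1800 + 0.24·PA = 1.24·PA + 120·OAT − 1800.
So 1.24·PA = 5640 − 120 × 31 + 1800 = 3720.
PA = 3720 / 1.24 = 3000 ft.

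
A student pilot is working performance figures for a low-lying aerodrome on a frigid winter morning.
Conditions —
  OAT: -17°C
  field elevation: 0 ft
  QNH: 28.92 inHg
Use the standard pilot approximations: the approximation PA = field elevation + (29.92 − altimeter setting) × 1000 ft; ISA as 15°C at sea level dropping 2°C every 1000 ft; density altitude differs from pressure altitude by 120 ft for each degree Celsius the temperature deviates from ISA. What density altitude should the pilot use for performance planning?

-2600 ft

Pressure altitude = 0 + (29.92 − 28.92) × 1000 = 0 + (+1000) = 1000 ft.
ISA temperature at 1000 ft = 15 − 2 × (1000/1000) = 13°C.
ISA deviation = -17 − 13 = -30°C.
Density altitude = 1000 + 120 × (-30) = -2600 ft.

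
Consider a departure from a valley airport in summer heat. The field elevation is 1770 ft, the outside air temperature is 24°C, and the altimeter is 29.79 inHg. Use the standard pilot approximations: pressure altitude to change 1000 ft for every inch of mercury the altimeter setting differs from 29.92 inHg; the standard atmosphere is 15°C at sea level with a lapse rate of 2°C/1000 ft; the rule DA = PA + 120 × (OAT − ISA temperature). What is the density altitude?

3436 ft

Pressure altitude = 1770 + (29.92 − 29.79) × 1000 = 1770 + (+130) = 1900 ft.
ISA temperature at 1900 ft = 15 − 2 × (1900/1000) = 11.2°C.
ISA deviation = 24 − 11.2 = +12.8°C.
Density altitude = 1900 + 120 × (12.8) = 3436 ft.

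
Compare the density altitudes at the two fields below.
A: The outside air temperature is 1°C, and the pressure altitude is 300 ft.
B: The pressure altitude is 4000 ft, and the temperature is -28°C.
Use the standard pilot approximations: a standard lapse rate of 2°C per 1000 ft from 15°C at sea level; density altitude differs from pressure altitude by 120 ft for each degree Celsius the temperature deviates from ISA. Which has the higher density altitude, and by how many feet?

A: ISA temp = 14.4°C, deviation -13.4°C, DA = 300 + 120 × (-13.4) = -1308 ft.
B: ISA temp = 7°C, deviation -35°C, DA = 4000 + 120 × (-35) = -200 ft.
B is higher by -200 − (-1308) = 1108 ft.

B by 1108 ft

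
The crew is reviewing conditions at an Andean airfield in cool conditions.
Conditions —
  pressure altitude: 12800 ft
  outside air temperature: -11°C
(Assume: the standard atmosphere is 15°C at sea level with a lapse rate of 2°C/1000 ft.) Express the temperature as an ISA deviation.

ISA-0.4°C

ISA temperature at 12800 ft = 15 − 2 × (12800/1000) = -10.6°C.
Deviation = OAT − ISA = -11 − (-10.6) = -0.4°C.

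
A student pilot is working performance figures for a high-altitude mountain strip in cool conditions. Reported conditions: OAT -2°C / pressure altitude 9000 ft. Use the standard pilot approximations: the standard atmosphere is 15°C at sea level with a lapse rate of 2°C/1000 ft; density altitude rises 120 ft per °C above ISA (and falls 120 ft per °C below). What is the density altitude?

ISA temperature at 9000 ft = 15 − 2 × (9000/1000) = -3°C.
ISA deviation = -2 − (-3) = +1°C.
Density altitude = 9000 + 120 × (1) = 9000 + (+120) = 9120 ft.

9120 ft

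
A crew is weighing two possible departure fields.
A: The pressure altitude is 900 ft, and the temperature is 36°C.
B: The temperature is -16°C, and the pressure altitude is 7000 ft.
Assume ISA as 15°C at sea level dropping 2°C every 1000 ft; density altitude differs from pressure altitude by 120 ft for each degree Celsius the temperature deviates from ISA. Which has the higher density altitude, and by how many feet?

A: ISA temp = 13.2°C, deviation +22.8°C, DA = 900 + 120 × 22.8 = 3636 ft.
B: ISA temp = 1°C, deviation -17°C, DA = 7000 + 120 × (-17) = 4960 ft.
B is higher by 4960 − 3636 = 1324 ft.

B by 1324 ft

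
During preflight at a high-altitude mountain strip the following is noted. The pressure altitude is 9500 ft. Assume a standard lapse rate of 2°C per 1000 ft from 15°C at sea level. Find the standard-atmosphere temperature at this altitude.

ISA temperature = 15 − 2 × (9500/1000) = 15 − 19 = -4°C.

-4°C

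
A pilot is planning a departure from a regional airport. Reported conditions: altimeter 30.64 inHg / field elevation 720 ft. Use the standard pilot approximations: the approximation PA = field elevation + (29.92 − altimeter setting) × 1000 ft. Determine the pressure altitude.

0 ft

Pressure correction = (29.92 − 30.64) × 1000 = -720 ft.
Pressure altitude = 720 + (-720) = 0 ft.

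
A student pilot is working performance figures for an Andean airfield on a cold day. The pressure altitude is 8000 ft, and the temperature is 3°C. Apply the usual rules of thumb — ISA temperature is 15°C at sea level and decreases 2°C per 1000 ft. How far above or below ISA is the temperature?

ISA temperature at 8000 ft = 15 − 2 × (8000/1000) = -1°C.
Deviation = OAT − ISA = 3 − (-1) = +4°C.

ISA+4°C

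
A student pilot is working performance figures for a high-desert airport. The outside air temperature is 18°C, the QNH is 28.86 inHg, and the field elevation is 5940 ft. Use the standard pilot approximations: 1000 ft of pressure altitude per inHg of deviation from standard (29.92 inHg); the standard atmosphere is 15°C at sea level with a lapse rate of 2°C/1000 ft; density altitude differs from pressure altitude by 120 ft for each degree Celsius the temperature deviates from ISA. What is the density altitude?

Pressure altitude = 5940 + (29.92 − 28.86) × 1000 = 5940 + (+1060) = 7000 ft.
ISA temperature at 7000 ft = 15 − 2 × (7000/1000) = 1°C.
ISA deviation = 18 − 1 = +17°C.
Density altitude = 7000 + 120 × (17) = 9040 ft.

9040 ft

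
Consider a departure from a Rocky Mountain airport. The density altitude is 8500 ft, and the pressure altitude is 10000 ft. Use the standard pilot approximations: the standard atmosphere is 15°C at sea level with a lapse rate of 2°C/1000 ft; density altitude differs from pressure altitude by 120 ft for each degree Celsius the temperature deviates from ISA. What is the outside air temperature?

Density altitude − pressure altitude = 8500 − 10000 = -1500 ft.
At 120 ft/°C that is an ISA deviation of -1500/120 = -12.5°C.
ISA temperature at 10000 ft = 15 − 2 × (10000/1000) = -5°C.
OAT = ISA + deviation = -5 + (-12.5) = -17.5°C.

-17.5°C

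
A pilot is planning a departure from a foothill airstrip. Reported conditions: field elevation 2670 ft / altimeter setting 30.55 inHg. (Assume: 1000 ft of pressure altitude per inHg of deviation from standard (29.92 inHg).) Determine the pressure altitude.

2040 ft

Pressure correction = (29.92 − 30.55) × 1000 = -630 ft.
Pressure altitude = 2670 + (-630) = 2040 ft.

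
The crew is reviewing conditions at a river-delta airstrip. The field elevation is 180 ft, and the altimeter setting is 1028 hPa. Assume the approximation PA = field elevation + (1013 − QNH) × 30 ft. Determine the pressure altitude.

-270 ft

Pressure correction = (1013 − 1028) × 30 = -450 ft.
Pressure altitude = 180 + (-450) = -270 ft.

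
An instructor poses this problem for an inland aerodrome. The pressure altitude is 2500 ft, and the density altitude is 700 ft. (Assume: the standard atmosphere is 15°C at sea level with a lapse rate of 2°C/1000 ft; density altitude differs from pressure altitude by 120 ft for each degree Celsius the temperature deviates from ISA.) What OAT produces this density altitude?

-5°C

Density altitude − pressure altitude = 700 − 2500 = -1800 ft.
At 120 ft/°C that is an ISA deviation of -1800/120 = -15°C.
ISA temperature at 2500 ft = 15 − 2 × (2500/1000) = 10°C.
OAT = ISA + deviation = 10 + (-15) = -5°C.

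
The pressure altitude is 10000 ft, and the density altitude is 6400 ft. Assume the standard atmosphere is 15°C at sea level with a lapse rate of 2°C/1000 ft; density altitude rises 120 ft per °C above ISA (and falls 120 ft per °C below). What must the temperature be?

-35°C

Density altitude − pressure altitude = 6400 − 10000 = -3600 ft.
At 120 ft/°C that is an ISA deviation of -3600/120 = -30°C.
ISA temperature at 10000 ft = 15 − 2 × (10000/1000) = -5°C.
OAT = ISA + deviation = -5 + (-30) = -35°C.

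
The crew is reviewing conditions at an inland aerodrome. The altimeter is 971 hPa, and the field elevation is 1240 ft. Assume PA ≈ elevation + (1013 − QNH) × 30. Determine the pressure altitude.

Pressure correction = (1013 − 971) × 30 = +1260 ft.
Pressure altitude = 1240 + (+1260) = 2500 ft.

2500 ft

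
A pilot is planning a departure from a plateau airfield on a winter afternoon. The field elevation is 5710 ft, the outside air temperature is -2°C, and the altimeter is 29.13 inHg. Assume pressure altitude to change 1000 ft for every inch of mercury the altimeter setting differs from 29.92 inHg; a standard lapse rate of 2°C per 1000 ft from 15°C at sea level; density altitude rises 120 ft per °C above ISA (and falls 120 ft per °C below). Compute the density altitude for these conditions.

6020 ft

Pressure altitude = 5710 + (29.92 − 29.13) × 1000 = 5710 + (+790) = 6500 ft.
ISA temperature at 6500 ft = 15 − 2 × (6500/1000) = 2°C.
ISA deviation = -2 − 2 = -4°C.
Density altitude = 6500 + 120 × (-4) = 6020 ft.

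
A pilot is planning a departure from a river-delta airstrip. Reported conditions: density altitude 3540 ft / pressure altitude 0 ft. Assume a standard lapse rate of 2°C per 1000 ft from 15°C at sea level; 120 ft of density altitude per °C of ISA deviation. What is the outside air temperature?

44.5°C

Density altitude − pressure altitude = 3540 − 0 = +3540 ft.
At 120 ft/°C that is an ISA deviation of 3540/120 = +29.5°C.
ISA temperature at 0 ft = 15 − 2 × (0/1000) = 15°C.
OAT = ISA + deviation = 15 + (+29.5) = 44.5°C.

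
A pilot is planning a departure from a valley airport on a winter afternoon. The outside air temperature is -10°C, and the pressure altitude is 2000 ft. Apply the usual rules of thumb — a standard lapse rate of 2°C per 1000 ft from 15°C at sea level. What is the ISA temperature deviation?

ISA-21°C

ISA temperature at 2000 ft = 15 − 2 × (2000/1000) = 11°C.
Deviation = OAT − ISA = -10 − 11 = -21°C.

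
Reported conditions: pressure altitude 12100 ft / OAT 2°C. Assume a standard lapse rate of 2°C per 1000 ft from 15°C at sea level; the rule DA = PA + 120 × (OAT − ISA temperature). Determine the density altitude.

13444 ft

ISA temperature at 12100 ft = 15 − 2 × (12100/1000) = -9.2°C.
ISA deviation = 2 − (-9.2) = +11.2°C.
Density altitude = 12100 + 120 × (11.2) = 12100 + (+1344) = 13444 ft.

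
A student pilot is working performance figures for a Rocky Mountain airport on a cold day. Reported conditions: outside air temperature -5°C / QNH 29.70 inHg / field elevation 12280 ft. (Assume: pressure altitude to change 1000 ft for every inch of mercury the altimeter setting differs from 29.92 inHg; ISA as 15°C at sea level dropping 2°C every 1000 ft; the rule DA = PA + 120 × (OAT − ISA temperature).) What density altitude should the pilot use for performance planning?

13100 ft

Pressure altitude = 12280 + (29.92 − 29.70) × 1000 = 12280 + (+220) = 12500 ft.
ISA temperature at 12500 ft = 15 − 2 × (12500/1000) = -10°C.
ISA deviation = -5 − (-10) = +5°C.
Density altitude = 12500 + 120 × (5) = 13100 ft.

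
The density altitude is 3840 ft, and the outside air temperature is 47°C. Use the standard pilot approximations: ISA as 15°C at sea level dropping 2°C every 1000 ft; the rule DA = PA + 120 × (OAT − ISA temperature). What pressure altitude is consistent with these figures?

DA = PA + 120 × (OAT − (15 − 2·PA/1000)) = PA + 120·OAT − 1800 + 0.24·PA = 1.24·PA + 120·OAT − 1800.
So 1.24·PA = 3840 − 120 × 47 + 1800 = 0.
PA = 0 / 1.24 = 0 ft.

0 ft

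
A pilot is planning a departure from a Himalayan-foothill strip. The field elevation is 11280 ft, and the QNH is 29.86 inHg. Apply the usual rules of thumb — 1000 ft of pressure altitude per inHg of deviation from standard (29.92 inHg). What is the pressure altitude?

11340 ft

Pressure correction = (29.92 − 29.86) × 1000 = +60 ft.
Pressure altitude = 11280 + (+60) = 11340 ft.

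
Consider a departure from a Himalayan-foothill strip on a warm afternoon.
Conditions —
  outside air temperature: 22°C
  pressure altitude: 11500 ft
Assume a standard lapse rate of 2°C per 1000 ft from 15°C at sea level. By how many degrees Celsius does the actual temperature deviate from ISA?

ISA temperature at 11500 ft = 15 − 2 × (11500/1000) = -8°C.
Deviation = OAT − ISA = 22 − (-8) = +30°C.

ISA+30°C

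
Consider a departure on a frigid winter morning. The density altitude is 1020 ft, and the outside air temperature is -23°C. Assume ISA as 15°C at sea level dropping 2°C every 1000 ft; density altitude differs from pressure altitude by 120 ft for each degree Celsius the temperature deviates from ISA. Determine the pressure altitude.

DA = PA + 120 × (OAT − (15 − 2·PA/1000)) = PA + 120·OAT − 1800 + 0.24·PA = 1.24·PA + 120·OAT − 1800.
So 1.24·PA = 1020 − 120 × (-23) + 1800 = 5580.
PA = 5580 / 1.24 = 4500 ft.

4500 ft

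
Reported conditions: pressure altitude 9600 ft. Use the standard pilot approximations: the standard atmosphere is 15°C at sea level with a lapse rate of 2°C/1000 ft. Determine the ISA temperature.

-4.2°C

ISA temperature = 15 − 2 × (9600/1000) = 15 − 19.2 = -4.2°C.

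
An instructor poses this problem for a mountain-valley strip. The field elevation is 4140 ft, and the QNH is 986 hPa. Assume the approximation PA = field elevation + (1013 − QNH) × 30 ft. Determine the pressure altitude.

4950 ft

Pressure correction = (1013 − 986) × 30 = +810 ft.
Pressure altitude = 4140 + (+810) = 4950 ft.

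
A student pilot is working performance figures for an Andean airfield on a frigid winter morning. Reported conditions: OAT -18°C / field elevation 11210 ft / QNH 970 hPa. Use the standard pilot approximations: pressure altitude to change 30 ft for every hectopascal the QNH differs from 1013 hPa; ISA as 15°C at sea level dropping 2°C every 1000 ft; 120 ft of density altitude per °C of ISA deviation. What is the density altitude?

Pressure altitude = 11210 + (1013 − 970) × 30 = 11210 + (+1290) = 12500 ft.
ISA temperature at 12500 ft = 15 − 2 × (12500/1000) = -10°C.
ISA deviation = -18 − (-10) = -8°C.
Density altitude = 12500 + 120 × (-8) = 11540 ft.

11540 ft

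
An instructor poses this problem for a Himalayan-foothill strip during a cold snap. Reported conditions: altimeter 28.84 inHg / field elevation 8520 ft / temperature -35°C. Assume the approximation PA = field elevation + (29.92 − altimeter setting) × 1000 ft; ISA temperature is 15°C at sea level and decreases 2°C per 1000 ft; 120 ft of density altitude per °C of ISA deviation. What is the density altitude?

5904 ft

Pressure altitude = 8520 + (29.92 − 28.84) × 1000 = 8520 + (+1080) = 9600 ft.
ISA temperature at 9600 ft = 15 − 2 × (9600/1000) = -4.2°C.
ISA deviation = -35 − (-4.2) = -30.8°C.
Density altitude = 9600 + 120 × (-30.8) = 5904 ft.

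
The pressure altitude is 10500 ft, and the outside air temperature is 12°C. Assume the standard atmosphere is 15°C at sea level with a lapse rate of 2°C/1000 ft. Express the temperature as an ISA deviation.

ISA temperature at 10500 ft = 15 − 2 × (10500/1000) = -6°C.
Deviation = OAT − ISA = 12 − (-6) = +18°C.

ISA+18°C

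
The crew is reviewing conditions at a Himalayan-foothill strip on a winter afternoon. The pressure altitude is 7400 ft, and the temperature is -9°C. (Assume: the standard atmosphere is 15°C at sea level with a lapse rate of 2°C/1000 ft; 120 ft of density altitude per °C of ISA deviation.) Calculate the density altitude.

6296 ft

ISA temperature at 7400 ft = 15 − 2 × (7400/1000) = 0.2°C.
ISA deviation = -9 − 0.2 = -9.2°C.
Density altitude = 7400 + 120 × (-9.2) = 7400 + (-1104) = 6296 ft.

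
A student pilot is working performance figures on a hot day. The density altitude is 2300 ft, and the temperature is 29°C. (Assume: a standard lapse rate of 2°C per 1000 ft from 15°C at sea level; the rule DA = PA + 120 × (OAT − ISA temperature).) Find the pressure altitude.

500 ft

DA = PA + 120 × (OAT − (15 − 2·PA/1000)) = PA + 120·OAT − 1800 + 0.24·PA = 1.24·PA + 120·OAT − 1800.
So 1.24·PA = 2300 − 120 × 29 + 1800 = 620.
PA = 620 / 1.24 = 500 ft.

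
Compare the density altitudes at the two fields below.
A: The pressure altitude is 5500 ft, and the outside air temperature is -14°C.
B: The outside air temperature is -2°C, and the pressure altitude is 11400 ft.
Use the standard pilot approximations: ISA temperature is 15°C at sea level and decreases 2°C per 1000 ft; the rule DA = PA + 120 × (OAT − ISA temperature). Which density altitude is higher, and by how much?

B by 8756 ft

A: ISA temp = 4°C, deviation -18°C, DA = 5500 + 120 × (-18) = 3340 ft.
B: ISA temp = -7.8°C, deviation +5.8°C, DA = 11400 + 120 × 5.8 = 12096 ft.
B is higher by 12096 − 3340 = 8756 ft.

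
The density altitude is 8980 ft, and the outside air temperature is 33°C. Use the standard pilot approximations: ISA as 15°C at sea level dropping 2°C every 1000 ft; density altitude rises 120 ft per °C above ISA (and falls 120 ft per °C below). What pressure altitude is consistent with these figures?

DA = PA + 120 × (OAT − (15 − 2·PA/1000)) = PA + 120·OAT − 1800 + 0.24·PA = 1.24·PA + 120·OAT − 1800.
So 1.24·PA = 8980 − 120 × 33 + 1800 = 6820.
PA = 6820 / 1.24 = 5500 ft.

5500 ft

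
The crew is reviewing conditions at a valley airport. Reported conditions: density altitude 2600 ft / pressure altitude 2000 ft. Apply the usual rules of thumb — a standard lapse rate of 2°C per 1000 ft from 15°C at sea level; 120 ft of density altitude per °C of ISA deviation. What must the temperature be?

Density altitude − pressure altitude = 2600 − 2000 = +600 ft.
At 120 ft/°C that is an ISA deviation of 600/120 = +5°C.
ISA temperature at 2000 ft = 15 − 2 × (2000/1000) = 11°C.
OAT = ISA + deviation = 11 + (+5) = 16°C.

16°C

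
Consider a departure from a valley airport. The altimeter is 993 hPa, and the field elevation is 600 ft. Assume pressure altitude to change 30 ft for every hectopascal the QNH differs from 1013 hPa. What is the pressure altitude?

Pressure correction = (1013 − 993) × 30 = +600 ft.
Pressure altitude = 600 + (+600) = 1200 ft.

1200 ft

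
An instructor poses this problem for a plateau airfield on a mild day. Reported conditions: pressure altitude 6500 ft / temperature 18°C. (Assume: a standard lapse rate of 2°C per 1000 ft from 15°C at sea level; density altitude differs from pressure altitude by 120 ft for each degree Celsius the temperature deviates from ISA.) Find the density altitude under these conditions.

8420 ft

ISA temperature at 6500 ft = 15 − 2 × (6500/1000) = 2°C.
ISA deviation = 18 − 2 = +16°C.
Density altitude = 6500 + 120 × (16) = 6500 + (+1920) = 8420 ft.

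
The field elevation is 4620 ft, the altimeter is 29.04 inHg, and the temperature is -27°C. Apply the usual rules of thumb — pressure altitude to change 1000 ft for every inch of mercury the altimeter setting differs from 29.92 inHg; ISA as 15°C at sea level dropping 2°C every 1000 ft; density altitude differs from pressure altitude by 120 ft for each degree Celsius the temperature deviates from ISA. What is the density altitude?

Pressure altitude = 4620 + (29.92 − 29.04) × 1000 = 4620 + (+880) = 5500 ft.
ISA temperature at 5500 ft = 15 − 2 × (5500/1000) = 4°C.
ISA deviation = -27 − 4 = -31°C.
Density altitude = 5500 + 120 × (-31) = 1780 ft.

1780 ft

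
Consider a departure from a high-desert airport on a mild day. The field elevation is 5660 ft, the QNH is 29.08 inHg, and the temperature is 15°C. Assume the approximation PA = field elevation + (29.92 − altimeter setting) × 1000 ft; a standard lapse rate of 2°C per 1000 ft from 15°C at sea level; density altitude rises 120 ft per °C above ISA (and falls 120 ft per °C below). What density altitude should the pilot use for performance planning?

Pressure altitude = 5660 + (29.92 − 29.08) × 1000 = 5660 + (+840) = 6500 ft.
ISA temperature at 6500 ft = 15 − 2 × (6500/1000) = 2°C.
ISA deviation = 15 − 2 = +13°C.
Density altitude = 6500 + 120 × (13) = 8060 ft.

8060 ft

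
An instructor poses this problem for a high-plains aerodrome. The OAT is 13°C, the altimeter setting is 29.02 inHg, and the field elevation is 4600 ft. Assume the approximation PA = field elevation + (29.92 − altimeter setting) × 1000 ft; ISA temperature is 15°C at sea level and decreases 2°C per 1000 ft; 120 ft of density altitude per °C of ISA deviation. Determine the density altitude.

Pressure altitude = 4600 + (29.92 − 29.02) × 1000 = 4600 + (+900) = 5500 ft.
ISA temperature at 5500 ft = 15 − 2 × (5500/1000) = 4°C.
ISA deviation = 13 − 4 = +9°C.
Density altitude = 5500 + 120 × (9) = 6580 ft.

6580 ft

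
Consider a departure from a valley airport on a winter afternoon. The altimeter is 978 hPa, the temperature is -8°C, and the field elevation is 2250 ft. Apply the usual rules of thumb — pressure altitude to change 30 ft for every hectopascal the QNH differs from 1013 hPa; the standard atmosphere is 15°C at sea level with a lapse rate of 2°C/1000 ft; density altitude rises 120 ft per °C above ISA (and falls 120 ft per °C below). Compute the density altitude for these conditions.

1332 ft

Pressure altitude = 2250 + (1013 − 978) × 30 = 2250 + (+1050) = 3300 ft.
ISA temperature at 3300 ft = 15 − 2 × (3300/1000) = 8.4°C.
ISA deviation = -8 − 8.4 = -16.4°C.
Density altitude = 3300 + 120 × (-16.4) = 1332 ft.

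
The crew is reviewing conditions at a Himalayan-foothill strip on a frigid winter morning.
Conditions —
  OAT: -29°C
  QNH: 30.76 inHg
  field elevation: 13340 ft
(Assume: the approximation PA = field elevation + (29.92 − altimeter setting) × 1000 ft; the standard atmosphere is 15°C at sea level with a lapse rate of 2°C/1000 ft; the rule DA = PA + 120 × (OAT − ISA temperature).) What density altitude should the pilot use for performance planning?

Pressure altitude = 13340 + (29.92 − 30.76) × 1000 = 13340 + (-840) = 12500 ft.
ISA temperature at 12500 ft = 15 − 2 × (12500/1000) = -10°C.
ISA deviation = -29 − (-10) = -19°C.
Density altitude = 12500 + 120 × (-19) = 10220 ft.

10220 ft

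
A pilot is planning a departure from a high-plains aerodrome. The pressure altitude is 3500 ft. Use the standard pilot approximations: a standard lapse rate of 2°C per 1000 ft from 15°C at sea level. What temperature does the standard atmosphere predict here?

8°C

ISA temperature = 15 − 2 × (3500/1000) = 15 − 7 = 8°C.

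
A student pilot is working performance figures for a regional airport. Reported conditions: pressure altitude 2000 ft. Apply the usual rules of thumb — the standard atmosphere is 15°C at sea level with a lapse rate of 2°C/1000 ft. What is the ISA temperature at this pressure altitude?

11°C

ISA temperature = 15 − 2 × (2000/1000) = 15 − 4 = 11°C.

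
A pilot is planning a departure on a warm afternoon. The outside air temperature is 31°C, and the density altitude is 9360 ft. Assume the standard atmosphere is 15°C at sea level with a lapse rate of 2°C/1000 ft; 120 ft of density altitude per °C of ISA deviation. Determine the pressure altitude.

6000 ft

DA = PA + 120 × (OAT − (15 − 2·PA/1000)) = PA + 120·OAT − 1800 + 0.24·PA = 1.24·PA + 120·OAT − 1800.
So 1.24·PA = 9360 − 120 × 31 + 1800 = 7440.
PA = 7440 / 1.24 = 6000 ft.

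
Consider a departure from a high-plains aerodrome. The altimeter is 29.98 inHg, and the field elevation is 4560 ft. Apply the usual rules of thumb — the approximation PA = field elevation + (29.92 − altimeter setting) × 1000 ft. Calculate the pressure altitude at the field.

Pressure correction = (29.92 − 29.98) × 1000 = -60 ft.
Pressure altitude = 4560 + (-60) = 4500 ft.

4500 ft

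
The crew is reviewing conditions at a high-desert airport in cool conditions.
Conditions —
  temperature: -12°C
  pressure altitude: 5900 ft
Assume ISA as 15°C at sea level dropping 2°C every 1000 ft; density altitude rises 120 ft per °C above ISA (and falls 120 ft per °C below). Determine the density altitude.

4076 ft

ISA temperature at 5900 ft = 15 − 2 × (5900/1000) = 3.2°C.
ISA deviation = -12 − 3.2 = -15.2°C.
Density altitude = 5900 + 120 × (-15.2) = 5900 + (-1824) = 4076 ft.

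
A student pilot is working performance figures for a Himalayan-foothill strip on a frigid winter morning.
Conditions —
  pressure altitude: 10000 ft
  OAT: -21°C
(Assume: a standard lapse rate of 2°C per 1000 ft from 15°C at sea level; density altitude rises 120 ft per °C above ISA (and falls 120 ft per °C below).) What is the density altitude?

ISA temperature at 10000 ft = 15 − 2 × (10000/1000) = -5°C.
ISA deviation = -21 − (-5) = -16°C.
Density altitude = 10000 + 120 × (-16) = 10000 + (-1920) = 8080 ft.

8080 ft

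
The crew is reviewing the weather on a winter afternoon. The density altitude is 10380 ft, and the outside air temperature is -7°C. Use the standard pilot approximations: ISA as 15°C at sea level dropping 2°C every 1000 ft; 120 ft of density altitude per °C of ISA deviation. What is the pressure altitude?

10500 ft

DA = PA + 120 × (OAT − (15 − 2·PA/1000)) = PA + 120·OAT − 1800 + 0.24·PA = 1.24·PA + 120·OAT − 1800.
So 1.24·PA = 10380 − 120 × (-7) + 1800 = 13020.
PA = 13020 / 1.24 = 10500 ft.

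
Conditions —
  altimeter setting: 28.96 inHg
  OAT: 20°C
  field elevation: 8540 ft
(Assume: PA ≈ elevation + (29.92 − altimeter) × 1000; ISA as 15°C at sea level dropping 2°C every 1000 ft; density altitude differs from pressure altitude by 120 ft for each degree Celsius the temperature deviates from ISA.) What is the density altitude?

12380 ft

Pressure altitude = 8540 + (29.92 − 28.96) × 1000 = 8540 + (+960) = 9500 ft.
ISA temperature at 9500 ft = 15 − 2 × (9500/1000) = -4°C.
ISA deviation = 20 − (-4) = +24°C.
Density altitude = 9500 + 120 × (24) = 12380 ft.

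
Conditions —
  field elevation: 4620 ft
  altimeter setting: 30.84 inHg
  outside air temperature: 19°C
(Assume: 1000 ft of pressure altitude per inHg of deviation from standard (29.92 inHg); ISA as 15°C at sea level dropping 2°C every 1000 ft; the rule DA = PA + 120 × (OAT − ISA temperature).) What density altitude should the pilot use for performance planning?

Pressure altitude = 4620 + (29.92 − 30.84) × 1000 = 4620 + (-920) = 3700 ft.
ISA temperature at 3700 ft = 15 − 2 × (3700/1000) = 7.6°C.
ISA deviation = 19 − 7.6 = +11.4°C.
Density altitude = 3700 + 120 × (11.4) = 5068 ft.

5068 ft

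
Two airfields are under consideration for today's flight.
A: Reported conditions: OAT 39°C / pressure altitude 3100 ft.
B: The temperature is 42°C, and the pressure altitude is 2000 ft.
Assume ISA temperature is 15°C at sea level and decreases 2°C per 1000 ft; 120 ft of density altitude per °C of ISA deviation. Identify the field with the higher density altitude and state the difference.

A by 1004 ft

A: ISA temp = 8.8°C, deviation +30.2°C, DA = 3100 + 120 × 30.2 = 6724 ft.
B: ISA temp = 11°C, deviation +31°C, DA = 2000 + 120 × 31 = 5720 ft.
A is higher by 6724 − 5720 = 1004 ft.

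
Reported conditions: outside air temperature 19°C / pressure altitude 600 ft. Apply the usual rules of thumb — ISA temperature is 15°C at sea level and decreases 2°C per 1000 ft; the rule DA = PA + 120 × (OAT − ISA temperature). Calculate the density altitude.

ISA temperature at 600 ft = 15 − 2 × (600/1000) = 13.8°C.
ISA deviation = 19 − 13.8 = +5.2°C.
Density altitude = 600 + 120 × (5.2) = 600 + (+624) = 1224 ft.

1224 ft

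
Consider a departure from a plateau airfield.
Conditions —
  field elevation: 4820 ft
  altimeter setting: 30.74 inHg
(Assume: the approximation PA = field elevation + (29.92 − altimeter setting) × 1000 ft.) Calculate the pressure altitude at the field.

4000 ft

Pressure correction = (29.92 − 30.74) × 1000 = -820 ft.
Pressure altitude = 4820 + (-820) = 4000 ft.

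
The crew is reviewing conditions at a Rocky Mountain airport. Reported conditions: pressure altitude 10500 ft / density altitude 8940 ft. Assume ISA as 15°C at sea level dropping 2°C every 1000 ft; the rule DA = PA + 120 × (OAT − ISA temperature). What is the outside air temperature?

Density altitude − pressure altitude = 8940 − 10500 = -1560 ft.
At 120 ft/°C that is an ISA deviation of -1560/120 = -13°C.
ISA temperature at 10500 ft = 15 − 2 × (10500/1000) = -6°C.
OAT = ISA + deviation = -6 + (-13) = -19°C.

-19°C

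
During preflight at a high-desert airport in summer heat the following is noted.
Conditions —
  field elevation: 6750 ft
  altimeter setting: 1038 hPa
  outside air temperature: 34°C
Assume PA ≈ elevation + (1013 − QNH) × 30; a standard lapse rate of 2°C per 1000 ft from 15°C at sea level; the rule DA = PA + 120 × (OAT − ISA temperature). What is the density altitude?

9720 ft

Pressure altitude = 6750 + (1013 − 1038) × 30 = 6750 + (-750) = 6000 ft.
ISA temperature at 6000 ft = 15 − 2 × (6000/1000) = 3°C.
ISA deviation = 34 − 3 = +31°C.
Density altitude = 6000 + 120 × (31) = 9720 ft.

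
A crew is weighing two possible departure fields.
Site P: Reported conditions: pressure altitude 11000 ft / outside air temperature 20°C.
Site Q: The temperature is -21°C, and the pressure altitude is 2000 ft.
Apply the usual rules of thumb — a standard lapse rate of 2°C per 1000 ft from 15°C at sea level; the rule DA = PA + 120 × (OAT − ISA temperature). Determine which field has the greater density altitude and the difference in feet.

Site P: ISA temp = -7°C, deviation +27°C, DA = 11000 + 120 × 27 = 14240 ft.
Site Q: ISA temp = 11°C, deviation -32°C, DA = 2000 + 120 × (-32) = -1840 ft.
Site P is higher by 14240 − (-1840) = 16080 ft.

Site P by 16080 ft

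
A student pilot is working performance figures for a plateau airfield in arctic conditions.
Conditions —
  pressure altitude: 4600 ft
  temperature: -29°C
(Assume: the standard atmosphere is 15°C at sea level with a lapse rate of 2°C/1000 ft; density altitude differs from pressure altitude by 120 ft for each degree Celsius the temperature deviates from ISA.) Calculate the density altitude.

ISA temperature at 4600 ft = 15 − 2 × (4600/1000) = 5.8°C.
ISA deviation = -29 − 5.8 = -34.8°C.
Density altitude = 4600 + 120 × (-34.8) = 4600 + (-4176) = 424 ft.

424 ft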